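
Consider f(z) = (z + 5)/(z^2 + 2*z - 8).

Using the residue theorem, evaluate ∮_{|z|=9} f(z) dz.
2*I*pi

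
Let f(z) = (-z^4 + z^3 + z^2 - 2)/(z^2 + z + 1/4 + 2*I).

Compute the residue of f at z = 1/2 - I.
Write f(z) = P(z)/Q(z) with P(z) = -z^4 + z^3 + z^2 - 2 and Q(z) = z^2 + z + 1/4 + 2*I.
The denominator factors as Q(z) = (z + 3/2 - I)*(z - 1/2 + I), so z = 1/2 - I is a simple zero of Q and P is analytic there; z = 1/2 - I is therefore a simple pole and
  Res(f, z₀) = P(z₀)/Q'(z₀).

Q'(z) = 2*z + 1, so Q'(1/2 - I) = 2 - 2*I.
P(1/2 - I) = -59/16 - 9*I/4.

Res(f, 1/2 - I) = (-59/16 - 9*I/4)/(2 - 2*I) = -23/64 - 95*I/64

Final answer: -23/64 - 95*I/64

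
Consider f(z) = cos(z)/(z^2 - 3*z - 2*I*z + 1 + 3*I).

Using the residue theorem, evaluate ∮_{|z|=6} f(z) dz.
By the residue theorem, ∮_C f(z) dz = 2πi · (sum of the residues of f at the poles inside |z| = 6).

The denominator factors as (z - 2 - I)*(z - 1 - I), so the singularities of f are simple poles at z = 2 + I, z = 1 + I.
  |2 + I|² = 5 < 36 = 6², so this pole is inside the contour.
  |1 + I|² = 2 < 36 = 6², so this pole is inside the contour.

With P(z) = cos(z) and Q(z) = z^2 - 3*z - 2*I*z + 1 + 3*I, each pole is simple, so Res(f, z₀) = P(z₀)/Q'(z₀) with Q'(z) = 2*z - 3 - 2*I.
  Res(f, 2 + I) = P(2 + I)/Q'(2 + I) = (cos(2 + I))/(1) = cos(2 + I)
  Res(f, 1 + I) = P(1 + I)/Q'(1 + I) = (cos(1 + I))/(-1) = -cos(1 + I)

Sum of residues inside C: cos(2 + I) - cos(1 + I)
∮_C f(z) dz = 2πi · (cos(2 + I) - cos(1 + I)) = -2*I*pi*cos(1 + I) + 2*I*pi*cos(2 + I)

Final answer: -2*I*pi*cos(1 + I) + 2*I*pi*cos(2 + I)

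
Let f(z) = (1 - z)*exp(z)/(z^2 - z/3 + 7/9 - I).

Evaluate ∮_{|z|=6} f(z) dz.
By the residue theorem, ∮_C f(z) dz = 2πi · (sum of the residues of f at the poles inside |z| = 6).

The denominator factors as (z - 2/3 - I)*(z + 1/3 + I), so the singularities of f are simple poles at z = 2/3 + I, z = -1/3 - I.
  |2/3 + I|² = 13/9 < 36 = 6², so this pole is inside the contour.
  |-1/3 - I|² = 10/9 < 36 = 6², so this pole is inside the contour.

With P(z) = (1 - z)*exp(z) and Q(z) = z^2 - z/3 + 7/9 - I, each pole is simple, so Res(f, z₀) = P(z₀)/Q'(z₀) with Q'(z) = 2*z - 1/3.
  Res(f, 2/3 + I) = P(2/3 + I)/Q'(2/3 + I) = ((1/3 - I)*exp(2/3 + I))/(1 + 2*I) = (-1/3 - I/3)*exp(2/3 + I)
  Res(f, -1/3 - I) = P(-1/3 - I)/Q'(-1/3 - I) = ((4/3 + I)*exp(-1/3 - I))/(-1 - 2*I) = (-2/3 + I/3)*exp(-1/3 - I)

Sum of residues inside C: (-1/3 - I/3)*exp(2/3 + I) + (-2/3 + I/3)*exp(-1/3 - I)
∮_C f(z) dz = 2πi · ((-1/3 - I/3)*exp(2/3 + I) + (-2/3 + I/3)*exp(-1/3 - I)) = pi*(-2/3 - 4*I/3)*exp(-1/3 - I) + pi*(2/3 - 2*I/3)*exp(2/3 + I)

Final answer: pi*(-2/3 - 4*I/3)*exp(-1/3 - I) + pi*(2/3 - 2*I/3)*exp(2/3 + I)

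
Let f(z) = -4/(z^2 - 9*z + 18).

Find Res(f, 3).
Write f(z) = P(z)/Q(z) with P(z) = -4 and Q(z) = z^2 - 9*z + 18.
The denominator factors as Q(z) = (z - 6)*(z - 3), so z = 3 is a simple zero of Q and P is analytic there; z = 3 is therefore a simple pole and
  Res(f, z₀) = P(z₀)/Q'(z₀).

Q'(z) = 2*z - 9, so Q'(3) = -3.
P(3) = -4.

Res(f, 3) = (-4)/(-3) = 4/3

Final answer: 4/3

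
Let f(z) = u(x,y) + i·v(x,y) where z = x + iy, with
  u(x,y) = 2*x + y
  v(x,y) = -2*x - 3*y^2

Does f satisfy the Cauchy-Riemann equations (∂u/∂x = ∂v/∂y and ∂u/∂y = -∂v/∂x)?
∂u/∂x = 2
∂v/∂y = -6*y
∂u/∂y = 1
∂v/∂x = -2
∂u/∂x ≠ ∂v/∂y and ∂u/∂y ≠ -∂v/∂x; the Cauchy-Riemann equations are not satisfied, so f is not analytic.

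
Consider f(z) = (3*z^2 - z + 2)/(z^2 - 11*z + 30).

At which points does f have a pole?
The singularities of f are the zeros of the denominator. Factoring,
  z^2 - 11*z + 30 = (z - 6)*(z - 5)
so the candidates are z = 6, z = 5.

Check the numerator P(z) = 3*z^2 - z + 2 at each one:
  P(6) = 104 ≠ 0, so z = 6 is a (simple) pole.
  P(5) = 72 ≠ 0, so z = 5 is a (simple) pole.

Poles of f: {5, 6}

Final answer: {5, 6}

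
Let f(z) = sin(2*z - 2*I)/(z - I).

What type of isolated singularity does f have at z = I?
removable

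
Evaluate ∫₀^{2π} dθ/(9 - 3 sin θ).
sqrt(2)*pi/6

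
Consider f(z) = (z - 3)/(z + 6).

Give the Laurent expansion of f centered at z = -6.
-9/(z + 6) + 1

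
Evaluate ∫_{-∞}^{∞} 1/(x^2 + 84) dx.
sqrt(21)*pi/42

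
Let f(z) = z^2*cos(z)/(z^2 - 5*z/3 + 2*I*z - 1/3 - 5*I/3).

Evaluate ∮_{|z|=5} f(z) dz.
pi*(-8 + 10*I/3)*cos(2/3 - I) + 12*pi*cos(1 - I)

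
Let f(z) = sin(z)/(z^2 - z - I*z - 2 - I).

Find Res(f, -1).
Write f(z) = P(z)/Q(z) with P(z) = sin(z) and Q(z) = z^2 - z - I*z - 2 - I.
The denominator factors as Q(z) = (z + 1)*(z - 2 - I), so z = -1 is a simple zero of Q and P is analytic there; z = -1 is therefore a simple pole and
  Res(f, z₀) = P(z₀)/Q'(z₀).

Q'(z) = 2*z - 1 - I, so Q'(-1) = -3 - I.
P(-1) = -sin(1).

Res(f, -1) = (-sin(1))/(-3 - I) = (3/10 - I/10)*sin(1)

Final answer: (3/10 - I/10)*sin(1)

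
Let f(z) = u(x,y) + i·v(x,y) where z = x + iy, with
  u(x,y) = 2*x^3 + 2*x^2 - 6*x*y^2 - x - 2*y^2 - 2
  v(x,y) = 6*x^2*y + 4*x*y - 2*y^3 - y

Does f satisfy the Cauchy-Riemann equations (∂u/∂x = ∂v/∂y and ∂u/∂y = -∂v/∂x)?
∂u/∂x = 6*x^2 + 4*x - 6*y^2 - 1
∂v/∂y = 6*x^2 + 4*x - 6*y^2 - 1
∂u/∂y = -12*x*y - 4*y
∂v/∂x = 12*x*y + 4*y
∂u/∂x = ∂v/∂y and ∂u/∂y = -∂v/∂x hold identically; f is analytic.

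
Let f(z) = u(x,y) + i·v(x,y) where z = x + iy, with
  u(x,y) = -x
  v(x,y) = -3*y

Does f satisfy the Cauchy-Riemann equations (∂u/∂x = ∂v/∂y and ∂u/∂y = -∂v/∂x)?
∂u/∂x = -1
∂v/∂y = -3
∂u/∂y = 0
∂v/∂x = 0
∂u/∂x ≠ ∂v/∂y; the Cauchy-Riemann equations are not satisfied, so f is not analytic.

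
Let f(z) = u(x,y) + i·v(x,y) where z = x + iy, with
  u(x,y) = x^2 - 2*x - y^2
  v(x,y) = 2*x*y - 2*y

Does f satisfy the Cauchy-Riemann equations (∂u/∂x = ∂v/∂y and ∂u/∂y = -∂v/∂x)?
∂u/∂x = 2*x - 2
∂v/∂y = 2*x - 2
∂u/∂y = -2*y
∂v/∂x = 2*y
∂u/∂x = ∂v/∂y and ∂u/∂y = -∂v/∂x hold identically; f is analytic.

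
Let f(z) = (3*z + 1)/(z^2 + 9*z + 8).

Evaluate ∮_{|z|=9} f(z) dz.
By the residue theorem, ∮_C f(z) dz = 2πi · (sum of the residues of f at the poles inside |z| = 9).

The denominator factors as (z + 8)*(z + 1), so the singularities of f are simple poles at z = -8, z = -1.
  |-8|² = 64 < 81 = 9², so this pole is inside the contour.
  |-1|² = 1 < 81 = 9², so this pole is inside the contour.

With P(z) = 3*z + 1 and Q(z) = z^2 + 9*z + 8, each pole is simple, so Res(f, z₀) = P(z₀)/Q'(z₀) with Q'(z) = 2*z + 9.
  Res(f, -8) = P(-8)/Q'(-8) = (-23)/(-7) = 23/7
  Res(f, -1) = P(-1)/Q'(-1) = (-2)/(7) = -2/7

Sum of residues inside C: 3
∮_C f(z) dz = 2πi · (3) = 6*I*pi

Final answer: 6*I*pi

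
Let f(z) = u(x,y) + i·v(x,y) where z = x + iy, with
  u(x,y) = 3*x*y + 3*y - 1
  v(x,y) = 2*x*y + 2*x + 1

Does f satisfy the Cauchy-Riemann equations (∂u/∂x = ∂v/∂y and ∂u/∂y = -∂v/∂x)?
∂u/∂x = 3*y
∂v/∂y = 2*x
∂u/∂y = 3*x + 3
∂v/∂x = 2*y + 2
∂u/∂x ≠ ∂v/∂y and ∂u/∂y ≠ -∂v/∂x; the Cauchy-Riemann equations are not satisfied, so f is not analytic.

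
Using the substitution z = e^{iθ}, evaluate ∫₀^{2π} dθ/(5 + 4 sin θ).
Call the integral J. The integrand is 2π-periodic and we integrate over a full period, so shifting θ does not change the value (θ → θ + π/2 turns sin θ into cos θ). Hence
  J = ∫₀^{2π} dθ/(5 + 4 cos θ).
Put z = e^{iθ}: then cos θ = (z + 1/z)/2, dθ = dz/(iz), and z runs once counterclockwise around |z| = 1:
  J = ∮_{|z|=1} 1/(5 + 4*(z + 1/z)/2) · dz/(iz) = (2/i) ∮_{|z|=1} dz/(4*z^2 + 10*z + 4).
The roots of 4*z^2 + 10*z + 4 are z = (-5 ± sqrt(5^2 - 4^2))/4, with sqrt(9) = 3; their product is 1, so only z₊ = -1/2 lies inside the unit circle (z₋ = -2 lies outside).
z₊ is a simple zero of q(z) = 4*z^2 + 10*z + 4, so Res(1/q, z₊) = 1/q'(z₊) with q'(z) = 8*z + 10; and q'(z₊) = 4*(z₊ - z₋) = 6.
Therefore J = (2/i) · 2πi · 1/(6) = 2*pi/(3) = 2*pi/3

Final answer: 2*pi/3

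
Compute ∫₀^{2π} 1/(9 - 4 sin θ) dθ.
Call the integral J. The integrand is 2π-periodic and we integrate over a full period, so shifting θ does not change the value (θ → θ + π/2 turns sin θ into cos θ; θ → θ + π flips the sign of the trig term). Hence
  J = ∫₀^{2π} dθ/(9 + 4 cos θ).
Put z = e^{iθ}: then cos θ = (z + 1/z)/2, dθ = dz/(iz), and z runs once counterclockwise around |z| = 1:
  J = ∮_{|z|=1} 1/(9 + 4*(z + 1/z)/2) · dz/(iz) = (2/i) ∮_{|z|=1} dz/(4*z^2 + 18*z + 4).
The roots of 4*z^2 + 18*z + 4 are z = (-9 ± sqrt(9^2 - 4^2))/4, with sqrt(65) = sqrt(65); their product is 1, so only z₊ = -9/4 + sqrt(65)/4 lies inside the unit circle (z₋ = -9/4 - sqrt(65)/4 lies outside).
z₊ is a simple zero of q(z) = 4*z^2 + 18*z + 4, so Res(1/q, z₊) = 1/q'(z₊) with q'(z) = 8*z + 18; and q'(z₊) = 4*(z₊ - z₋) = 2*sqrt(65).
Therefore J = (2/i) · 2πi · 1/(2*sqrt(65)) = 2*pi/(sqrt(65)) = 2*sqrt(65)*pi/65

Final answer: 2*sqrt(65)*pi/65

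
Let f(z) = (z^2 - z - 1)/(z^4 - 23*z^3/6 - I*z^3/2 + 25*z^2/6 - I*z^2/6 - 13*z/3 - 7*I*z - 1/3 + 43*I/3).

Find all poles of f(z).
{-1 + I, 1/3 - 2*I, 3/2 + I/2, 3 + I}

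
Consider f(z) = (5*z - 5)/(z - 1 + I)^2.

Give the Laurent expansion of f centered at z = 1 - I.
Put w = z - (1 - I), i.e. z = w + 1 - I. The denominator is w^2, so it suffices to rewrite the numerator in powers of w.

P(z) = 5*z - 5
P(w + 1 - I) = -5*I + 5*w

Dividing each term by w^2:
  f = -5*I/w^2 + 5/w

Substituting back w = z - 1 + I:
  f(z) = -5*I/(z - 1 + I)^2 + 5/(z - 1 + I)

The series is finite because the numerator is a polynomial; the negative powers form the principal part, and the coefficient of 1/(z - 1 + I) gives Res(f, 1 - I) = 5.

Final answer: -5*I/(z - 1 + I)^2 + 5/(z - 1 + I)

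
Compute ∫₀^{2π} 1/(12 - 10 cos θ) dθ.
sqrt(11)*pi/11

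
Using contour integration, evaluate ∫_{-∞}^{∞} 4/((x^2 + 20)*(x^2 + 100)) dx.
pi*(-1 + sqrt(5))/200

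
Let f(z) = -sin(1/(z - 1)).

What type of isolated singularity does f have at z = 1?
Let u = z - 1. Then
  sin(1/u) = Σ_{k≥0} (-1)^k (1)^(2k+1)/((2k+1)!·u^(2k+1)) = 1/u - 1/(6*u^3) + 1/(120*u^5) + ...
which has infinitely many negative powers of u, so sin(1/(z - 1)) has an essential singularity at z = 1.
So the singularity is essential.

Final answer: essential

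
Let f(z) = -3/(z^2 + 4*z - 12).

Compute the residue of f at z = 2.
Write f(z) = P(z)/Q(z) with P(z) = -3 and Q(z) = z^2 + 4*z - 12.
The denominator factors as Q(z) = (z + 6)*(z - 2), so z = 2 is a simple zero of Q and P is analytic there; z = 2 is therefore a simple pole and
  Res(f, z₀) = P(z₀)/Q'(z₀).

Q'(z) = 2*z + 4, so Q'(2) = 8.
P(2) = -3.

Res(f, 2) = (-3)/(8) = -3/8

Final answer: -3/8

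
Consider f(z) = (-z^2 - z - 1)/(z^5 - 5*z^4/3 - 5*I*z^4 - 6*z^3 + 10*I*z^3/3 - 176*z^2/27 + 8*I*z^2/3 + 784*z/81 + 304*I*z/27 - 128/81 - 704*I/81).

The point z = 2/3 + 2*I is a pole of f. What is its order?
Factor the denominator:
  z^5 - 5*z^4/3 - 5*I*z^4 - 6*z^3 + 10*I*z^3/3 - 176*z^2/27 + 8*I*z^2/3 + 784*z/81 + 304*I*z/27 - 128/81 - 704*I/81 = (z - 2/3 - 2*I)^3*(z - 2/3)*(z + 1 + I)

The numerator P(z) = -z^2 - z - 1 has P(2/3 + 2*I) = 17/9 - 14*I/3 ≠ 0, so no factor of (z - 2/3 - 2*I) cancels.
Near z = 2/3 + 2*I we can therefore write f(z) = g(z)/(z - 2/3 - 2*I)^3 with g analytic at 2/3 + 2*I and g(2/3 + 2*I) ≠ 0 (g is the numerator divided by the remaining denominator factors).

Hence z = 2/3 + 2*I is a pole of order 3.

Final answer: 3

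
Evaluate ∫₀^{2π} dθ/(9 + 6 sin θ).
Call the integral J. The integrand is 2π-periodic and we integrate over a full period, so shifting θ does not change the value (θ → θ + π/2 turns sin θ into cos θ). Hence
  J = ∫₀^{2π} dθ/(9 + 6 cos θ).
Put z = e^{iθ}: then cos θ = (z + 1/z)/2, dθ = dz/(iz), and z runs once counterclockwise around |z| = 1:
  J = ∮_{|z|=1} 1/(9 + 6*(z + 1/z)/2) · dz/(iz) = (2/i) ∮_{|z|=1} dz/(6*z^2 + 18*z + 6).
The roots of 6*z^2 + 18*z + 6 are z = (-9 ± sqrt(9^2 - 6^2))/6, with sqrt(45) = 3*sqrt(5); their product is 1, so only z₊ = -3/2 + sqrt(5)/2 lies inside the unit circle (z₋ = -3/2 - sqrt(5)/2 lies outside).
z₊ is a simple zero of q(z) = 6*z^2 + 18*z + 6, so Res(1/q, z₊) = 1/q'(z₊) with q'(z) = 12*z + 18; and q'(z₊) = 6*(z₊ - z₋) = 6*sqrt(5).
Therefore J = (2/i) · 2πi · 1/(6*sqrt(5)) = 2*pi/(3*sqrt(5)) = 2*sqrt(5)*pi/15

Final answer: 2*sqrt(5)*pi/15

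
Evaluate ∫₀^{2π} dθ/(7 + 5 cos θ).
Let J = ∫₀^{2π} dθ/(7 + 5 cos θ).
Put z = e^{iθ}: then cos θ = (z + 1/z)/2, dθ = dz/(iz), and z runs once counterclockwise around |z| = 1:
  J = ∮_{|z|=1} 1/(7 + 5*(z + 1/z)/2) · dz/(iz) = (2/i) ∮_{|z|=1} dz/(5*z^2 + 14*z + 5).
The roots of 5*z^2 + 14*z + 5 are z = (-7 ± sqrt(7^2 - 5^2))/5, with sqrt(24) = 2*sqrt(6); their product is 1, so only z₊ = -7/5 + 2*sqrt(6)/5 lies inside the unit circle (z₋ = -7/5 - 2*sqrt(6)/5 lies outside).
z₊ is a simple zero of q(z) = 5*z^2 + 14*z + 5, so Res(1/q, z₊) = 1/q'(z₊) with q'(z) = 10*z + 14; and q'(z₊) = 5*(z₊ - z₋) = 4*sqrt(6).
Therefore J = (2/i) · 2πi · 1/(4*sqrt(6)) = 2*pi/(2*sqrt(6)) = sqrt(6)*pi/6

Final answer: sqrt(6)*pi/6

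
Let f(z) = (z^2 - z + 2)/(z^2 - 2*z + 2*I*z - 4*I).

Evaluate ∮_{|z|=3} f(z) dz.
pi*(4 + 2*I)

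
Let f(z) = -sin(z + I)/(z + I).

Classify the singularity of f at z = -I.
Let u = z + I. The argument of sin is z + I = u, so
  f = -sin(u)/u = -((u) - (u)^3/6 + ...)/u = -1 + (1/6)*u^2 - ...
The Laurent expansion about u = 0 has no negative powers; equivalently lim_{z→-I} f(z) = -1 exists and is finite.
So the singularity is removable.

Final answer: removable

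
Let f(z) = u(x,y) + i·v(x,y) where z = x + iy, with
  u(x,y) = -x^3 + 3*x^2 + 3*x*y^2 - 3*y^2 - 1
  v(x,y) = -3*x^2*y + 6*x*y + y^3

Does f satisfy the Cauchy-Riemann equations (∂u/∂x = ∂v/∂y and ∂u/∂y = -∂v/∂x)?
∂u/∂x = -3*x^2 + 6*x + 3*y^2
∂v/∂y = -3*x^2 + 6*x + 3*y^2
∂u/∂y = 6*x*y - 6*y
∂v/∂x = -6*x*y + 6*y
∂u/∂x = ∂v/∂y and ∂u/∂y = -∂v/∂x hold identically; f is analytic.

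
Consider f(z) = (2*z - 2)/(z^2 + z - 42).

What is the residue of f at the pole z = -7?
Write f(z) = P(z)/Q(z) with P(z) = 2*z - 2 and Q(z) = z^2 + z - 42.
The denominator factors as Q(z) = (z + 7)*(z - 6), so z = -7 is a simple zero of Q and P is analytic there; z = -7 is therefore a simple pole and
  Res(f, z₀) = P(z₀)/Q'(z₀).

Q'(z) = 2*z + 1, so Q'(-7) = -13.
P(-7) = -16.

Res(f, -7) = (-16)/(-13) = 16/13

Final answer: 16/13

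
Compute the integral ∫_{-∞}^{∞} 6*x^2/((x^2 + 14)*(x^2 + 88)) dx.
3*pi*(-sqrt(14) + 2*sqrt(22))/37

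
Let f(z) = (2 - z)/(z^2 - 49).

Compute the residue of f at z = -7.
Write f(z) = P(z)/Q(z) with P(z) = 2 - z and Q(z) = z^2 - 49.
The denominator factors as Q(z) = (z + 7)*(z - 7), so z = -7 is a simple zero of Q and P is analytic there; z = -7 is therefore a simple pole and
  Res(f, z₀) = P(z₀)/Q'(z₀).

Q'(z) = 2*z, so Q'(-7) = -14.
P(-7) = 9.

Res(f, -7) = (9)/(-14) = -9/14

Final answer: -9/14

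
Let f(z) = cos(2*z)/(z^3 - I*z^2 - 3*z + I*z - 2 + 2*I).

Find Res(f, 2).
Write f(z) = P(z)/Q(z) with P(z) = cos(2*z) and Q(z) = z^3 - I*z^2 - 3*z + I*z - 2 + 2*I.
The denominator factors as Q(z) = (z + 1 - I)*(z - 2)*(z + 1), so z = 2 is a simple zero of Q and P is analytic there; z = 2 is therefore a simple pole and
  Res(f, z₀) = P(z₀)/Q'(z₀).

Q'(z) = 3*z^2 - 2*I*z - 3 + I, so Q'(2) = 9 - 3*I.
P(2) = cos(4).

Res(f, 2) = (cos(4))/(9 - 3*I) = (1/10 + I/30)*cos(4)

Final answer: (1/10 + I/30)*cos(4)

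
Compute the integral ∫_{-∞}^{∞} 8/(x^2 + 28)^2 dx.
sqrt(7)*pi/98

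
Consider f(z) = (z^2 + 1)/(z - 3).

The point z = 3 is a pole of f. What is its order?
Factor the denominator:
  z - 3 = (z - 3)

The numerator P(z) = z^2 + 1 has P(3) = 10 ≠ 0, so no factor of (z - 3) cancels.
Near z = 3 we can therefore write f(z) = g(z)/(z - 3) with g analytic at 3 and g(3) ≠ 0 (g is just the numerator).

Hence z = 3 is a pole of order 1.

Final answer: 1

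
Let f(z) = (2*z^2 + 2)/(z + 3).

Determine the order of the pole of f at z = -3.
1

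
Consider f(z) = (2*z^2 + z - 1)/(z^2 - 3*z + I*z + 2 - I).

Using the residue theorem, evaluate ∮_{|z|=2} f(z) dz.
pi*(2 - 2*I)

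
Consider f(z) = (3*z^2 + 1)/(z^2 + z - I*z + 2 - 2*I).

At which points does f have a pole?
{-1 - I, 2*I}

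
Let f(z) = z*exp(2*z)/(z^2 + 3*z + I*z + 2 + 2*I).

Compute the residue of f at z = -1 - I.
Write f(z) = P(z)/Q(z) with P(z) = z*exp(2*z) and Q(z) = z^2 + 3*z + I*z + 2 + 2*I.
The denominator factors as Q(z) = (z + 1 + I)*(z + 2), so z = -1 - I is a simple zero of Q and P is analytic there; z = -1 - I is therefore a simple pole and
  Res(f, z₀) = P(z₀)/Q'(z₀).

Q'(z) = 2*z + 3 + I, so Q'(-1 - I) = 1 - I.
P(-1 - I) = (-1 - I)*exp(-2 - 2*I).

Res(f, -1 - I) = ((-1 - I)*exp(-2 - 2*I))/(1 - I) = -I*exp(-2 - 2*I)

Final answer: -I*exp(-2 - 2*I)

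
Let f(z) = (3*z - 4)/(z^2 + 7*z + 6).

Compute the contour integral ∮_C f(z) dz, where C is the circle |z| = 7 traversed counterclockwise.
6*I*pi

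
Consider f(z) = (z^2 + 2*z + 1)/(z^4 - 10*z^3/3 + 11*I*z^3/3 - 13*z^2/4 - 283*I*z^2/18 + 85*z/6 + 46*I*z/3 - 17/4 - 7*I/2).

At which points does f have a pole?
The singularities of f are the zeros of the denominator. Factoring,
  z^4 - 10*z^3/3 + 11*I*z^3/3 - 13*z^2/4 - 283*I*z^2/18 + 85*z/6 + 46*I*z/3 - 17/4 - 7*I/2 = (z - 1/3)*(z - 3)*(z + 3/2 + 3*I)*(z - 3/2 + 2*I/3)
so the candidates are z = 1/3, z = 3, z = -3/2 - 3*I, z = 3/2 - 2*I/3.

Check the numerator P(z) = z^2 + 2*z + 1 at each one:
  P(1/3) = 16/9 ≠ 0, so z = 1/3 is a (simple) pole.
  P(3) = 16 ≠ 0, so z = 3 is a (simple) pole.
  P(-3/2 - 3*I) = -35/4 + 3*I ≠ 0, so z = -3/2 - 3*I is a (simple) pole.
  P(3/2 - 2*I/3) = 209/36 - 10*I/3 ≠ 0, so z = 3/2 - 2*I/3 is a (simple) pole.

Poles of f: {-3/2 - 3*I, 1/3, 3/2 - 2*I/3, 3}

Final answer: {-3/2 - 3*I, 1/3, 3/2 - 2*I/3, 3}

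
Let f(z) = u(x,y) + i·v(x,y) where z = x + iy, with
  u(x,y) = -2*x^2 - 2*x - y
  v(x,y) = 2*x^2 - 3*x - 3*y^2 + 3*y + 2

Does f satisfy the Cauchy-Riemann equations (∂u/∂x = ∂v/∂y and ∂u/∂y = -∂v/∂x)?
∂u/∂x = -4*x - 2
∂v/∂y = 3 - 6*y
∂u/∂y = -1
∂v/∂x = 4*x - 3
∂u/∂x ≠ ∂v/∂y and ∂u/∂y ≠ -∂v/∂x; the Cauchy-Riemann equations are not satisfied, so f is not analytic.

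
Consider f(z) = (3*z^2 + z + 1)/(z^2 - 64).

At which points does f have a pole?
The singularities of f are the zeros of the denominator. Factoring,
  z^2 - 64 = (z - 8)*(z + 8)
so the candidates are z = 8, z = -8.

Check the numerator P(z) = 3*z^2 + z + 1 at each one:
  P(8) = 201 ≠ 0, so z = 8 is a (simple) pole.
  P(-8) = 185 ≠ 0, so z = -8 is a (simple) pole.

Poles of f: {-8, 8}

Final answer: {-8, 8}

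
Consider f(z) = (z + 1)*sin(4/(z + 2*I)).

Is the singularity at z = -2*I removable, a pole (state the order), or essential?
Let u = z + 2*I. Then
  sin(4/u) = Σ_{k≥0} (-1)^k (4)^(2k+1)/((2k+1)!·u^(2k+1)) = 4/u - 32/(3*u^3) + 128/(15*u^5) + ...
which has infinitely many negative powers of u, so sin(4/(z + 2*I)) has an essential singularity at z = -2*I.
The extra factor z + 1 is a nonzero polynomial; if the product had at most a pole at z = -2*I, dividing by that polynomial would leave sin(4/(z + 2*I)) with at most a pole too — contradiction. (Equivalently, the product's Laurent series still has infinitely many negative powers.)
So the singularity is essential.

Final answer: essential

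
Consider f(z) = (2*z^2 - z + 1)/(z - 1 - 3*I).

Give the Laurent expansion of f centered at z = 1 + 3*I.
Put w = z - (1 + 3*I), i.e. z = w + 1 + 3*I. The denominator is w, so it suffices to rewrite the numerator in powers of w.

P(z) = 2*z^2 - z + 1
P(w + 1 + 3*I) = -16 + 9*I + (3 + 12*I)*w + 2*w^2

Dividing each term by w:
  f = (-16 + 9*I)/w + 3 + 12*I + 2*w

Substituting back w = z - 1 - 3*I:
  f(z) = (-16 + 9*I)/(z - 1 - 3*I) + 3 + 12*I + 2*(z - 1 - 3*I)

The series is finite because the numerator is a polynomial; the negative powers form the principal part, and the coefficient of 1/(z - 1 - 3*I) gives Res(f, 1 + 3*I) = -16 + 9*I.

Final answer: (-16 + 9*I)/(z - 1 - 3*I) + 3 + 12*I + 2*(z - 1 - 3*I)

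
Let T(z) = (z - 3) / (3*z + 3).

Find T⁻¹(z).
Set w = T(z) = (z - 3) / (3*z + 3) and solve for z:
  w*(3*z + 3) = z - 3
  3*w + z*(3*w - 1) + 3 = 0
  z*(3*w - 1) = -3*w - 3
  z = (3*w + 3)/(1 - 3*w)
Renaming the variable, T⁻¹(z) = (3*z + 3)/(-3*z + 1) = (-3*z - 3)/(3*z - 1).
(Check: ad - bc = 12 ≠ 0, so T is invertible.)

Final answer: (-3*z - 3)/(3*z - 1)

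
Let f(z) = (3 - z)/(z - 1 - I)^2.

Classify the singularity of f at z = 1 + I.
Write f(z) = g(z)/(z - 1 - I)^2 with g(z) = 3 - z.
g is entire and g(1 + I) = 2 - I ≠ 0, so no factor of (z - 1 - I) cancels: the Laurent expansion of f about z = 1 + I starts at the power -2, i.e. lim_{z→z₀} (z - z₀)^2 f(z) = 2 - I is finite and nonzero.
So z = 1 + I is a pole of order 2.

Final answer: pole of order 2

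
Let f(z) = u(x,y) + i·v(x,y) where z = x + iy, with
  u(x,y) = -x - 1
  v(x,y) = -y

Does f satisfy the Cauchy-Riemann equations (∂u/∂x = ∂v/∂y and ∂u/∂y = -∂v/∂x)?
∂u/∂x = -1
∂v/∂y = -1
∂u/∂y = 0
∂v/∂x = 0
∂u/∂x = ∂v/∂y and ∂u/∂y = -∂v/∂x hold identically; f is analytic.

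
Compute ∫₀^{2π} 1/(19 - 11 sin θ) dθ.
sqrt(15)*pi/30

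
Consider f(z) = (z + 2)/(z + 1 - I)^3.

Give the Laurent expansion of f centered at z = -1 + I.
Put w = z - (-1 + I), i.e. z = w - 1 + I. The denominator is w^3, so it suffices to rewrite the numerator in powers of w.

P(z) = z + 2
P(w - 1 + I) = 1 + I + w

Dividing each term by w^3:
  f = (1 + I)/w^3 + 1/w^2

Substituting back w = z + 1 - I:
  f(z) = (1 + I)/(z + 1 - I)^3 + 1/(z + 1 - I)^2

The series is finite because the numerator is a polynomial; the negative powers form the principal part.

Final answer: (1 + I)/(z + 1 - I)^3 + 1/(z + 1 - I)^2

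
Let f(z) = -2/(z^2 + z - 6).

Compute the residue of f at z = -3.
Write f(z) = P(z)/Q(z) with P(z) = -2 and Q(z) = z^2 + z - 6.
The denominator factors as Q(z) = (z + 3)*(z - 2), so z = -3 is a simple zero of Q and P is analytic there; z = -3 is therefore a simple pole and
  Res(f, z₀) = P(z₀)/Q'(z₀).

Q'(z) = 2*z + 1, so Q'(-3) = -5.
P(-3) = -2.

Res(f, -3) = (-2)/(-5) = 2/5

Final answer: 2/5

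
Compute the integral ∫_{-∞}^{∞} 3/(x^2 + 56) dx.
Let f(z) = 3/(z^2 + 56). The denominator has no real zeros and deg Q - deg P = 2 ≥ 2, so the integral of f over the upper semicircle |z| = R tends to 0 as R → ∞. Closing the contour in the upper half-plane,
  ∫_{-∞}^{∞} f(x) dx = 2πi · Σ Res(f, z_k)  over the poles with Im z_k > 0.

Zeros of the denominator: z^2 + 56 = 0 gives z = ±2*sqrt(14)*I.
Upper half-plane: z = 2*sqrt(14)*I (simple).

Each pole is a simple zero of Q(z) = z^2 + 56, so Res(f, z₀) = P(z₀)/Q'(z₀) with P(z) = 3, Q'(z) = 2*z:
  Res(f, 2*sqrt(14)*I) = (3)/(4*sqrt(14)*I) = -3*sqrt(14)*I/56

∫_{-∞}^{∞} f(x) dx = 2πi · (-3*sqrt(14)*I/56) = 3*sqrt(14)*pi/28

Final answer: 3*sqrt(14)*pi/28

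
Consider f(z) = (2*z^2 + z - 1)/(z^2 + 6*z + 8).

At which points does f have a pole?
The singularities of f are the zeros of the denominator. Factoring,
  z^2 + 6*z + 8 = (z + 2)*(z + 4)
so the candidates are z = -2, z = -4.

Check the numerator P(z) = 2*z^2 + z - 1 at each one:
  P(-2) = 5 ≠ 0, so z = -2 is a (simple) pole.
  P(-4) = 27 ≠ 0, so z = -4 is a (simple) pole.

Poles of f: {-4, -2}

Final answer: {-4, -2}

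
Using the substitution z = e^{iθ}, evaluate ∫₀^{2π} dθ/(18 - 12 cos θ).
Call the integral J. The integrand is 2π-periodic and we integrate over a full period, so shifting θ does not change the value (θ → θ + π flips the sign of the trig term). Hence
  J = ∫₀^{2π} dθ/(18 + 12 cos θ).
Put z = e^{iθ}: then cos θ = (z + 1/z)/2, dθ = dz/(iz), and z runs once counterclockwise around |z| = 1:
  J = ∮_{|z|=1} 1/(18 + 12*(z + 1/z)/2) · dz/(iz) = (2/i) ∮_{|z|=1} dz/(12*z^2 + 36*z + 12).
The roots of 12*z^2 + 36*z + 12 are z = (-18 ± sqrt(18^2 - 12^2))/12, with sqrt(180) = 6*sqrt(5); their product is 1, so only z₊ = -3/2 + sqrt(5)/2 lies inside the unit circle (z₋ = -3/2 - sqrt(5)/2 lies outside).
z₊ is a simple zero of q(z) = 12*z^2 + 36*z + 12, so Res(1/q, z₊) = 1/q'(z₊) with q'(z) = 24*z + 36; and q'(z₊) = 12*(z₊ - z₋) = 12*sqrt(5).
Therefore J = (2/i) · 2πi · 1/(12*sqrt(5)) = 2*pi/(6*sqrt(5)) = sqrt(5)*pi/15

Final answer: sqrt(5)*pi/15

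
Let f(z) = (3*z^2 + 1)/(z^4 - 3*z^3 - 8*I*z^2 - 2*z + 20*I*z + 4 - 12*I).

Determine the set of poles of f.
{-2 - 2*I, 1, 1 + I, 3 + I}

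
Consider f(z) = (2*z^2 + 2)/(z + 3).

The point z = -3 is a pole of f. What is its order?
Factor the denominator:
  z + 3 = (z + 3)

The numerator P(z) = 2*z^2 + 2 has P(-3) = 20 ≠ 0, so no factor of (z + 3) cancels.
Near z = -3 we can therefore write f(z) = g(z)/(z + 3) with g analytic at -3 and g(-3) ≠ 0 (g is just the numerator).

Hence z = -3 is a pole of order 1.

Final answer: 1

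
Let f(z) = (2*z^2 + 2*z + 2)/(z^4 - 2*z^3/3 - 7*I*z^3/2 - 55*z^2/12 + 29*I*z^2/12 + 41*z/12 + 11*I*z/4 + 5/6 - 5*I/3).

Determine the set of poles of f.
{-1/2 + I, -1/3 + I, 1/2 + 3*I/2, 1}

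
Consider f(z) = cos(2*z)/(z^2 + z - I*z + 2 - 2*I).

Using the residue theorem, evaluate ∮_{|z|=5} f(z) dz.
By the residue theorem, ∮_C f(z) dz = 2πi · (sum of the residues of f at the poles inside |z| = 5).

The denominator factors as (z - 2*I)*(z + 1 + I), so the singularities of f are simple poles at z = 2*I, z = -1 - I.
  |2*I|² = 4 < 25 = 5², so this pole is inside the contour.
  |-1 - I|² = 2 < 25 = 5², so this pole is inside the contour.

With P(z) = cos(2*z) and Q(z) = z^2 + z - I*z + 2 - 2*I, each pole is simple, so Res(f, z₀) = P(z₀)/Q'(z₀) with Q'(z) = 2*z + 1 - I.
  Res(f, 2*I) = P(2*I)/Q'(2*I) = (cosh(4))/(1 + 3*I) = (1/10 - 3*I/10)*cosh(4)
  Res(f, -1 - I) = P(-1 - I)/Q'(-1 - I) = (cos(2 + 2*I))/(-1 - 3*I) = (-1/10 + 3*I/10)*cos(2 + 2*I)

Sum of residues inside C: (1/10 - 3*I/10)*cosh(4) + (-1/10 + 3*I/10)*cos(2 + 2*I)
∮_C f(z) dz = 2πi · ((1/10 - 3*I/10)*cosh(4) + (-1/10 + 3*I/10)*cos(2 + 2*I)) = pi*(-3/5 - I/5)*cos(2 + 2*I) + pi*(3/5 + I/5)*cosh(4)

Final answer: pi*(-3/5 - I/5)*cos(2 + 2*I) + pi*(3/5 + I/5)*cosh(4)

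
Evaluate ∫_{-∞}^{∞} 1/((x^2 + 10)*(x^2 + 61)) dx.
Let f(z) = 1/((z^2 + 10)*(z^2 + 61)). The denominator has no real zeros and deg Q - deg P = 4 ≥ 2, so the integral of f over the upper semicircle |z| = R tends to 0 as R → ∞. Closing the contour in the upper half-plane,
  ∫_{-∞}^{∞} f(x) dx = 2πi · Σ Res(f, z_k)  over the poles with Im z_k > 0.

Zeros of the denominator: z^2 + 10 = 0 gives z = ±sqrt(10)*I; z^2 + 61 = 0 gives z = ±sqrt(61)*I.
Upper half-plane: z = sqrt(10)*I, z = sqrt(61)*I (simple).

Each pole is a simple zero of Q(z) = z^4 + 71*z^2 + 610, so Res(f, z₀) = P(z₀)/Q'(z₀) with P(z) = 1, Q'(z) = 4*z^3 + 142*z:
  Res(f, sqrt(10)*I) = (1)/(102*sqrt(10)*I) = -sqrt(10)*I/1020
  Res(f, sqrt(61)*I) = (1)/(-102*sqrt(61)*I) = sqrt(61)*I/6222

Sum of residues: I*(-sqrt(10)/1020 + sqrt(61)/6222)
∫_{-∞}^{∞} f(x) dx = 2πi · (I*(-sqrt(10)/1020 + sqrt(61)/6222)) = pi*(-10*sqrt(61) + 61*sqrt(10))/31110

Final answer: pi*(-10*sqrt(61) + 61*sqrt(10))/31110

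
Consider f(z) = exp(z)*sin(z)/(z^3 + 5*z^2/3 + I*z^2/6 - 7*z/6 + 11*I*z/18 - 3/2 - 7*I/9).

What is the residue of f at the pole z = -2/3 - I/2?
(3420/9701 + 936*I/9701)*exp(-2/3 - I/2)*sin(2/3 + I/2)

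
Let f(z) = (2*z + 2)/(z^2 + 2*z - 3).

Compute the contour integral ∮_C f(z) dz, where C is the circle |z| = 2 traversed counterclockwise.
2*I*pi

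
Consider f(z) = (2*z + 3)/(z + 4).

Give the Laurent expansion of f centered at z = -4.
Put w = z - (-4), i.e. z = w - 4. The denominator is w, so it suffices to rewrite the numerator in powers of w.

P(z) = 2*z + 3
P(w - 4) = -5 + 2*w

Dividing each term by w:
  f = -5/w + 2

Substituting back w = z + 4:
  f(z) = -5/(z + 4) + 2

The series is finite because the numerator is a polynomial; the negative powers form the principal part, and the coefficient of 1/(z + 4) gives Res(f, -4) = -5.

Final answer: -5/(z + 4) + 2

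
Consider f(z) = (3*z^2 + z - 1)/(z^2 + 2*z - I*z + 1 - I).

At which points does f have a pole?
The singularities of f are the zeros of the denominator. Factoring,
  z^2 + 2*z - I*z + 1 - I = (z + 1)*(z + 1 - I)
so the candidates are z = -1, z = -1 + I.

Check the numerator P(z) = 3*z^2 + z - 1 at each one:
  P(-1) = 1 ≠ 0, so z = -1 is a (simple) pole.
  P(-1 + I) = -2 - 5*I ≠ 0, so z = -1 + I is a (simple) pole.

Poles of f: {-1, -1 + I}

Final answer: {-1, -1 + I}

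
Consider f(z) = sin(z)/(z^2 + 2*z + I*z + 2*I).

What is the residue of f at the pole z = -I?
(1/5 - 2*I/5)*sinh(1)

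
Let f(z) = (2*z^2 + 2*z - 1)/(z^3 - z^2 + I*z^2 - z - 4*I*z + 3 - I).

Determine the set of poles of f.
{-1 - I, -I, 2 + I}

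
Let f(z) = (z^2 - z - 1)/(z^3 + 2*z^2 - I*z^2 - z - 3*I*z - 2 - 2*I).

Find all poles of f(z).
{-2, -1, 1 + I}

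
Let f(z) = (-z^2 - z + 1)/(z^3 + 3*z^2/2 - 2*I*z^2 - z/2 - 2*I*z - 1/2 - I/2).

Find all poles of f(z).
The singularities of f are the zeros of the denominator. Factoring,
  z^3 + 3*z^2/2 - 2*I*z^2 - z/2 - 2*I*z - 1/2 - I/2 = (z - I)*(z + 1 - I)*(z + 1/2)
so the candidates are z = I, z = -1 + I, z = -1/2.

Check the numerator P(z) = -z^2 - z + 1 at each one:
  P(I) = 2 - I ≠ 0, so z = I is a (simple) pole.
  P(-1 + I) = 2 + I ≠ 0, so z = -1 + I is a (simple) pole.
  P(-1/2) = 5/4 ≠ 0, so z = -1/2 is a (simple) pole.

Poles of f: {-1 + I, -1/2, I}

Final answer: {-1 + I, -1/2, I}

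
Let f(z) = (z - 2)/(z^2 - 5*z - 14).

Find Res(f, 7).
Write f(z) = P(z)/Q(z) with P(z) = z - 2 and Q(z) = z^2 - 5*z - 14.
The denominator factors as Q(z) = (z + 2)*(z - 7), so z = 7 is a simple zero of Q and P is analytic there; z = 7 is therefore a simple pole and
  Res(f, z₀) = P(z₀)/Q'(z₀).

Q'(z) = 2*z - 5, so Q'(7) = 9.
P(7) = 5.

Res(f, 7) = (5)/(9) = 5/9

Final answer: 5/9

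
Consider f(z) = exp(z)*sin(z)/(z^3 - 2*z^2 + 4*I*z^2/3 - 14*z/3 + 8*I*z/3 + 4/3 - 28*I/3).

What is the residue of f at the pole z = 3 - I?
(9/100 + 3*I/100)*exp(3 - I)*sin(3 - I)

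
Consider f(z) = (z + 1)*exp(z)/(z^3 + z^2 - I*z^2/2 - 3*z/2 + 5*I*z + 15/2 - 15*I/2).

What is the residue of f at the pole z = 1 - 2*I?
Write f(z) = P(z)/Q(z) with P(z) = (z + 1)*exp(z) and Q(z) = z^3 + z^2 - I*z^2/2 - 3*z/2 + 5*I*z + 15/2 - 15*I/2.
The denominator factors as Q(z) = (z - 1 + 2*I)*(z + 3 - 3*I/2)*(z - 1 - I), so z = 1 - 2*I is a simple zero of Q and P is analytic there; z = 1 - 2*I is therefore a simple pole and
  Res(f, z₀) = P(z₀)/Q'(z₀).

Q'(z) = 3*z^2 + 2*z - I*z - 3/2 + 5*I, so Q'(1 - 2*I) = -21/2 - 12*I.
P(1 - 2*I) = (2 - 2*I)*exp(1 - 2*I).

Res(f, 1 - 2*I) = ((2 - 2*I)*exp(1 - 2*I))/(-21/2 - 12*I) = (4/339 + 20*I/113)*exp(1 - 2*I)

Final answer: (4/339 + 20*I/113)*exp(1 - 2*I)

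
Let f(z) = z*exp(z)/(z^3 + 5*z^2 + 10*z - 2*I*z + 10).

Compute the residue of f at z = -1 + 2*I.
(7/39 - 4*I/39)*exp(-1 + 2*I)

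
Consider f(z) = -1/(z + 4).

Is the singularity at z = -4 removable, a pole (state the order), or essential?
pole of order 1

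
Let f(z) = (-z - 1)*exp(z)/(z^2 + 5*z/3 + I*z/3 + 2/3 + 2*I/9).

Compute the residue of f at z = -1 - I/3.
Write f(z) = P(z)/Q(z) with P(z) = (-z - 1)*exp(z) and Q(z) = z^2 + 5*z/3 + I*z/3 + 2/3 + 2*I/9.
The denominator factors as Q(z) = (z + 1 + I/3)*(z + 2/3), so z = -1 - I/3 is a simple zero of Q and P is analytic there; z = -1 - I/3 is therefore a simple pole and
  Res(f, z₀) = P(z₀)/Q'(z₀).

Q'(z) = 2*z + 5/3 + I/3, so Q'(-1 - I/3) = -1/3 - I/3.
P(-1 - I/3) = I*exp(-1 - I/3)/3.

Res(f, -1 - I/3) = (I*exp(-1 - I/3)/3)/(-1/3 - I/3) = (-1/2 - I/2)*exp(-1 - I/3)

Final answer: (-1/2 - I/2)*exp(-1 - I/3)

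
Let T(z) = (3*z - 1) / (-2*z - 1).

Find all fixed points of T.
T(z) = z means 3*z - 1 = z*(-2*z - 1), i.e.
  -2*z^2 - 4*z + 1 = 0.
Discriminant: (-4)^2 - 4*(-2)*(1) = 24, so the roots are real.
  z = (4 ± sqrt(24))/(2*(-2))
Fixed points: {-sqrt(6)/2 - 1, -1 + sqrt(6)/2}

Final answer: {-sqrt(6)/2 - 1, -1 + sqrt(6)/2}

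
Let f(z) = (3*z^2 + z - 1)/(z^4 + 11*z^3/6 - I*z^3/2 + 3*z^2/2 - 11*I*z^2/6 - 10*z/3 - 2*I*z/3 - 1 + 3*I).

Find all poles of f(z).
{-3/2 - 3*I/2, -1 + I, -1/3 + I, 1}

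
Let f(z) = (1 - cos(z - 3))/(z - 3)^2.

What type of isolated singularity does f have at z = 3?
Let u = z - 3. The argument of cos is z - 3 = u, so
  f = (1 - cos(u))/u^2 = ((u)^2/2 - (u)^4/24 + ...)/u^2 = 1/2 - (1/24)*u^2 + ...
The Laurent expansion about u = 0 has no negative powers; equivalently lim_{z→3} f(z) = 1/2 exists and is finite.
So the singularity is removable.

Final answer: removable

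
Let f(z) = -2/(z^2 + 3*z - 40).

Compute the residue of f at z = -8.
Write f(z) = P(z)/Q(z) with P(z) = -2 and Q(z) = z^2 + 3*z - 40.
The denominator factors as Q(z) = (z + 8)*(z - 5), so z = -8 is a simple zero of Q and P is analytic there; z = -8 is therefore a simple pole and
  Res(f, z₀) = P(z₀)/Q'(z₀).

Q'(z) = 2*z + 3, so Q'(-8) = -13.
P(-8) = -2.

Res(f, -8) = (-2)/(-13) = 2/13

Final answer: 2/13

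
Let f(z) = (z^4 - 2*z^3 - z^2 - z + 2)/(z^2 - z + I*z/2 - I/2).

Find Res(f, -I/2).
Write f(z) = P(z)/Q(z) with P(z) = z^4 - 2*z^3 - z^2 - z + 2 and Q(z) = z^2 - z + I*z/2 - I/2.
The denominator factors as Q(z) = (z - 1)*(z + I/2), so z = -I/2 is a simple zero of Q and P is analytic there; z = -I/2 is therefore a simple pole and
  Res(f, z₀) = P(z₀)/Q'(z₀).

Q'(z) = 2*z - 1 + I/2, so Q'(-I/2) = -1 - I/2.
P(-I/2) = 37/16 + I/4.

Res(f, -I/2) = (37/16 + I/4)/(-1 - I/2) = -39/20 + 29*I/40

Final answer: -39/20 + 29*I/40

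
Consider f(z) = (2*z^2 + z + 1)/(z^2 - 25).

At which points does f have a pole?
The singularities of f are the zeros of the denominator. Factoring,
  z^2 - 25 = (z + 5)*(z - 5)
so the candidates are z = -5, z = 5.

Check the numerator P(z) = 2*z^2 + z + 1 at each one:
  P(-5) = 46 ≠ 0, so z = -5 is a (simple) pole.
  P(5) = 56 ≠ 0, so z = 5 is a (simple) pole.

Poles of f: {-5, 5}

Final answer: {-5, 5}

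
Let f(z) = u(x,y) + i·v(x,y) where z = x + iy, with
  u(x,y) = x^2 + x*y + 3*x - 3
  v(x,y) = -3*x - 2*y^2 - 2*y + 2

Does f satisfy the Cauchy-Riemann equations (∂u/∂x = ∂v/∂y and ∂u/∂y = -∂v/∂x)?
∂u/∂x = 2*x + y + 3
∂v/∂y = -4*y - 2
∂u/∂y = x
∂v/∂x = -3
∂u/∂x ≠ ∂v/∂y and ∂u/∂y ≠ -∂v/∂x; the Cauchy-Riemann equations are not satisfied, so f is not analytic.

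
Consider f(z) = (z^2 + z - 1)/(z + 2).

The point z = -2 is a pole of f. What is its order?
Factor the denominator:
  z + 2 = (z + 2)

The numerator P(z) = z^2 + z - 1 has P(-2) = 1 ≠ 0, so no factor of (z + 2) cancels.
Near z = -2 we can therefore write f(z) = g(z)/(z + 2) with g analytic at -2 and g(-2) ≠ 0 (g is just the numerator).

Hence z = -2 is a pole of order 1.

Final answer: 1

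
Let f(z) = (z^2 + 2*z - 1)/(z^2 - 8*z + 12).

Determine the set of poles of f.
The singularities of f are the zeros of the denominator. Factoring,
  z^2 - 8*z + 12 = (z - 6)*(z - 2)
so the candidates are z = 6, z = 2.

Check the numerator P(z) = z^2 + 2*z - 1 at each one:
  P(6) = 47 ≠ 0, so z = 6 is a (simple) pole.
  P(2) = 7 ≠ 0, so z = 2 is a (simple) pole.

Poles of f: {2, 6}

Final answer: {2, 6}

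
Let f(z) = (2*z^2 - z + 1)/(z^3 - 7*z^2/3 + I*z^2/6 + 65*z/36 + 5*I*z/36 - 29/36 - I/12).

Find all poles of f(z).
The singularities of f are the zeros of the denominator. Factoring,
  z^3 - 7*z^2/3 + I*z^2/6 + 65*z/36 + 5*I*z/36 - 29/36 - I/12 = (z - 3/2 + I/3)*(z - 1/3 - 2*I/3)*(z - 1/2 + I/2)
so the candidates are z = 3/2 - I/3, z = 1/3 + 2*I/3, z = 1/2 - I/2.

Check the numerator P(z) = 2*z^2 - z + 1 at each one:
  P(3/2 - I/3) = 34/9 - 5*I/3 ≠ 0, so z = 3/2 - I/3 is a (simple) pole.
  P(1/3 + 2*I/3) = 2*I/9 ≠ 0, so z = 1/3 + 2*I/3 is a (simple) pole.
  P(1/2 - I/2) = 1/2 - I/2 ≠ 0, so z = 1/2 - I/2 is a (simple) pole.

Poles of f: {1/3 + 2*I/3, 1/2 - I/2, 3/2 - I/3}

Final answer: {1/3 + 2*I/3, 1/2 - I/2, 3/2 - I/3}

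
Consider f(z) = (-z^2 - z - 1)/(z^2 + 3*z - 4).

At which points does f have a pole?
The singularities of f are the zeros of the denominator. Factoring,
  z^2 + 3*z - 4 = (z - 1)*(z + 4)
so the candidates are z = 1, z = -4.

Check the numerator P(z) = -z^2 - z - 1 at each one:
  P(1) = -3 ≠ 0, so z = 1 is a (simple) pole.
  P(-4) = -13 ≠ 0, so z = -4 is a (simple) pole.

Poles of f: {-4, 1}

Final answer: {-4, 1}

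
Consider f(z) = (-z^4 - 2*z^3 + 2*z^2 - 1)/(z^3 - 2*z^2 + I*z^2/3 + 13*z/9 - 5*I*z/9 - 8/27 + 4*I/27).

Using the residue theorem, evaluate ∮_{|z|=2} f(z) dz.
By the residue theorem, ∮_C f(z) dz = 2πi · (sum of the residues of f at the poles inside |z| = 2).

The denominator factors as (z - 2/3 + 2*I/3)*(z - 1/3)*(z - 1 - I/3), so the singularities of f are simple poles at z = 2/3 - 2*I/3, z = 1/3, z = 1 + I/3.
  |2/3 - 2*I/3|² = 8/9 < 4 = 2², so this pole is inside the contour.
  |1/3|² = 1/9 < 4 = 2², so this pole is inside the contour.
  |1 + I/3|² = 10/9 < 4 = 2², so this pole is inside the contour.

With P(z) = -z^4 - 2*z^3 + 2*z^2 - 1 and Q(z) = z^3 - 2*z^2 + I*z^2/3 + 13*z/9 - 5*I*z/9 - 8/27 + 4*I/27, each pole is simple, so Res(f, z₀) = P(z₀)/Q'(z₀) with Q'(z) = 3*z^2 - 4*z + 2*I*z/3 + 13/9 - 5*I/9.
  Res(f, 2/3 - 2*I/3) = P(2/3 - 2*I/3)/Q'(2/3 - 2*I/3) = (79/81 - 16*I/27)/(-7/9 - I/9) = -101/90 + 83*I/90
  Res(f, 1/3) = P(1/3)/Q'(1/3) = (-70/81)/(4/9 - I/3) = -56/45 - 14*I/15
  Res(f, 1 + I/3) = P(1 + I/3)/Q'(1 + I/3) = (-73/81 - 16*I/9)/(-1/9 + 7*I/9) = -187/90 + 131*I/90

Sum of residues inside C: -40/9 + 13*I/9
∮_C f(z) dz = 2πi · (-40/9 + 13*I/9) = pi*(-26/9 - 80*I/9)

Final answer: pi*(-26/9 - 80*I/9)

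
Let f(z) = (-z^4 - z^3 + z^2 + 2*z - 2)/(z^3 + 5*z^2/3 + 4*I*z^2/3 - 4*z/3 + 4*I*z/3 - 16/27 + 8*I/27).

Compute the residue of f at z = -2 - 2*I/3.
Write f(z) = P(z)/Q(z) with P(z) = -z^4 - z^3 + z^2 + 2*z - 2 and Q(z) = z^3 + 5*z^2/3 + 4*I*z^2/3 - 4*z/3 + 4*I*z/3 - 16/27 + 8*I/27.
The denominator factors as Q(z) = (z - 2/3 + 2*I/3)*(z + 1/3)*(z + 2 + 2*I/3), so z = -2 - 2*I/3 is a simple zero of Q and P is analytic there; z = -2 - 2*I/3 is therefore a simple pole and
  Res(f, z₀) = P(z₀)/Q'(z₀).

Q'(z) = 3*z^2 + 10*z/3 + 8*I*z/3 - 4/3 + 4*I/3, so Q'(-2 - 2*I/3) = 40/9 + 16*I/9.
P(-2 - 2*I/3) = -214/81 - 268*I/27.

Res(f, -2 - 2*I/3) = (-214/81 - 268*I/27)/(40/9 + 16*I/9) = -1339/1044 - 449*I/261

Final answer: -1339/1044 - 449*I/261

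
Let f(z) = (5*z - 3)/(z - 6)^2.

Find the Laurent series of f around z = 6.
27/(z - 6)^2 + 5/(z - 6)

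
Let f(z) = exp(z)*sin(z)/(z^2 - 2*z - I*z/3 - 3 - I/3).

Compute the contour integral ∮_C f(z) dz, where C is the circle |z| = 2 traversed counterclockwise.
By the residue theorem, ∮_C f(z) dz = 2πi · (sum of the residues of f at the poles inside |z| = 2).

The denominator factors as (z + 1)*(z - 3 - I/3), so the singularities of f are simple poles at z = -1, z = 3 + I/3.
  |-1|² = 1 < 4 = 2², so this pole is inside the contour.
  |3 + I/3|² = 82/9 > 4 = 2², so this pole is outside the contour.

With P(z) = exp(z)*sin(z) and Q(z) = z^2 - 2*z - I*z/3 - 3 - I/3, each pole is simple, so Res(f, z₀) = P(z₀)/Q'(z₀) with Q'(z) = 2*z - 2 - I/3.
  Res(f, -1) = P(-1)/Q'(-1) = (-exp(-1)*sin(1))/(-4 - I/3) = (36/145 - 3*I/145)*exp(-1)*sin(1)

∮_C f(z) dz = 2πi · ((36/145 - 3*I/145)*exp(-1)*sin(1)) = pi*(6/145 + 72*I/145)*exp(-1)*sin(1)

Final answer: pi*(6/145 + 72*I/145)*exp(-1)*sin(1)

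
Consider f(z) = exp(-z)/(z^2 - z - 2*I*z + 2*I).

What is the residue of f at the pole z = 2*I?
(-1/5 - 2*I/5)*exp(-2*I)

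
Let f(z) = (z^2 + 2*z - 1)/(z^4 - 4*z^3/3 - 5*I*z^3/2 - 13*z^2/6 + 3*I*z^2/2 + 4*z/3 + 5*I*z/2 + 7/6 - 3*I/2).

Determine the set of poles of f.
The singularities of f are the zeros of the denominator. Factoring,
  z^4 - 4*z^3/3 - 5*I*z^3/2 - 13*z^2/6 + 3*I*z^2/2 + 4*z/3 + 5*I*z/2 + 7/6 - 3*I/2 = (z + 1)*(z - 1)*(z - 1/3 - I)*(z - 1 - 3*I/2)
so the candidates are z = -1, z = 1, z = 1/3 + I, z = 1 + 3*I/2.

Check the numerator P(z) = z^2 + 2*z - 1 at each one:
  P(-1) = -2 ≠ 0, so z = -1 is a (simple) pole.
  P(1) = 2 ≠ 0, so z = 1 is a (simple) pole.
  P(1/3 + I) = -11/9 + 8*I/3 ≠ 0, so z = 1/3 + I is a (simple) pole.
  P(1 + 3*I/2) = -1/4 + 6*I ≠ 0, so z = 1 + 3*I/2 is a (simple) pole.

Poles of f: {-1, 1/3 + I, 1, 1 + 3*I/2}

Final answer: {-1, 1/3 + I, 1, 1 + 3*I/2}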